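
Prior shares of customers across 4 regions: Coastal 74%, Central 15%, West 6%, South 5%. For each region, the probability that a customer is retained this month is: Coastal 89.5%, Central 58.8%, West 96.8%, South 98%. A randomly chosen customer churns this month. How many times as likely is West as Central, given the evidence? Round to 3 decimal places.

0.031

Taking complements, P(churn | each) = Coastal 0.105, Central 0.412, West 0.032, South 0.02.
Prior × likelihood for each hypothesis:
  Coastal: 0.74 × 0.105 = 0.0777
  Central: 0.15 × 0.412 = 0.0618
  West: 0.06 × 0.032 = 0.00192
  South: 0.05 × 0.02 = 0.001
Sum = 0.14242.
The ratio is 0.00192 / 0.0618 (the normalizer cancels) = 0.031.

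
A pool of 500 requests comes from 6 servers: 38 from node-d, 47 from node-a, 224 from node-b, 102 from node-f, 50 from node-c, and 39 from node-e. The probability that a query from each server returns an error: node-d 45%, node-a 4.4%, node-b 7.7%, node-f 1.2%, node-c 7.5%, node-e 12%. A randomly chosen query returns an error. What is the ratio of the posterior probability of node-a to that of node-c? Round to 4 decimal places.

Compute prior × likelihood for every hypothesis:
  node-d: 0.076 × 0.45 = 0.0342
  node-a: 0.094 × 0.044 = 0.004136
  node-b: 0.448 × 0.077 = 0.034496
  node-f: 0.204 × 0.012 = 0.002448
  node-c: 0.1 × 0.075 = 0.0075
  node-e: 0.078 × 0.12 = 0.00936
Sum = 0.09214.
The ratio is 0.004136 / 0.0075 (the normalizer cancels) = 0.5515.

0.5515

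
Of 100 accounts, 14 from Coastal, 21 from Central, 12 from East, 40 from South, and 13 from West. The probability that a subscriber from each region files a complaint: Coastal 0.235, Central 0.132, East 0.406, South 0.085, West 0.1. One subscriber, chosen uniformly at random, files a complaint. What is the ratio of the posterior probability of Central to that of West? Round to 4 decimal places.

Unnormalized posteriors (prior × likelihood):
  Coastal: 0.14 × 0.235 = 0.0329
  Central: 0.21 × 0.132 = 0.02772
  East: 0.12 × 0.406 = 0.04872
  South: 0.4 × 0.085 = 0.034
  West: 0.13 × 0.1 = 0.013
Normalizing constant = 0.15634.
The ratio is 0.02772 / 0.013 (the normalizer cancels) = 2.1323.

2.1323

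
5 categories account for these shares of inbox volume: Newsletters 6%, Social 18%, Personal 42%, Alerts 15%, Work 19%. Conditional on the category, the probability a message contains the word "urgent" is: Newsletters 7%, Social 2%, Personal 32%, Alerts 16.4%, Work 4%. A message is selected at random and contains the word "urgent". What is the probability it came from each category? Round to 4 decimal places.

Newsletters 0.0241, Social 0.0206, Personal 0.7706, Alerts 0.1411, Work 0.0436

Unnormalized posteriors (prior × likelihood):
  Newsletters: 0.06 × 0.07 = 0.0042
  Social: 0.18 × 0.02 = 0.0036
  Personal: 0.42 × 0.32 = 0.1344
  Alerts: 0.15 × 0.164 = 0.0246
  Work: 0.19 × 0.04 = 0.0076
Total = 0.1744.
P(Newsletters | urgent-flag) = 0.0042/0.1744 ≈ 0.0241
P(Social | urgent-flag) = 0.0036/0.1744 ≈ 0.0206
P(Personal | urgent-flag) = 0.1344/0.1744 ≈ 0.7706
P(Alerts | urgent-flag) = 0.0246/0.1744 ≈ 0.1411
P(Work | urgent-flag) = 0.0076/0.1744 ≈ 0.0436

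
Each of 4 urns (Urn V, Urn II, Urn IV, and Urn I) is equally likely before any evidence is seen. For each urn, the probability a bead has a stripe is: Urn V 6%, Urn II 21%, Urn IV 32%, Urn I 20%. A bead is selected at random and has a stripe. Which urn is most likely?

With a uniform prior (1/4 each), posterior ∝ likelihood:
  Urn V: 0.06
  Urn II: 0.21
  Urn IV: 0.32
  Urn I: 0.2
Total = 0.79.
Largest term belongs to Urn IV, so Urn IV is most probable.

Urn IV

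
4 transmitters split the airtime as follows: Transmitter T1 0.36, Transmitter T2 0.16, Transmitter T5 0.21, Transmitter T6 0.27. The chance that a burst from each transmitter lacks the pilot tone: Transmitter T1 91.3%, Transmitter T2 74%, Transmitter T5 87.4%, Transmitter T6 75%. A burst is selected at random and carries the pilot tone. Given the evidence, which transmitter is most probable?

Transmitter T6

Taking complements, P(pilot | each) = Transmitter T1 0.087, Transmitter T2 0.26, Transmitter T5 0.126, Transmitter T6 0.25.
Unnormalized posteriors (prior × likelihood):
  Transmitter T1: 0.36 × 0.087 = 0.03132
  Transmitter T2: 0.16 × 0.26 = 0.0416
  Transmitter T5: 0.21 × 0.126 = 0.02646
  Transmitter T6: 0.27 × 0.25 = 0.0675
Normalizing constant = 0.16688.
Largest term belongs to Transmitter T6, so Transmitter T6 is most probable.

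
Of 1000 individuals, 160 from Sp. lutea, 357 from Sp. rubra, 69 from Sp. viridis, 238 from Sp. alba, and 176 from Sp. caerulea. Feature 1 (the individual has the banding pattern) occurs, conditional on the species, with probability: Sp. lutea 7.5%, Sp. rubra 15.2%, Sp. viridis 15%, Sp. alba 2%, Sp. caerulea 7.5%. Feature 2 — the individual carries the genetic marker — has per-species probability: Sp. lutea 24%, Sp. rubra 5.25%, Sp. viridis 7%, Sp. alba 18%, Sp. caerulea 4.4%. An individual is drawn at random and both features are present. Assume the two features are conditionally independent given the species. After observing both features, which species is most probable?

Sp. lutea

By Bayes' rule, posterior ∝ prior × likelihood:
  Sp. lutea: 0.16 × 0.075 × 0.24 = 0.00288
  Sp. rubra: 0.357 × 0.152 × 0.0525 = 0.00284886
  Sp. viridis: 0.069 × 0.15 × 0.07 = 0.0007245
  Sp. alba: 0.238 × 0.02 × 0.18 = 0.0008568
  Sp. caerulea: 0.176 × 0.075 × 0.044 = 0.0005808
Total = 0.00789096.
Largest term belongs to Sp. lutea, so Sp. lutea is most probable.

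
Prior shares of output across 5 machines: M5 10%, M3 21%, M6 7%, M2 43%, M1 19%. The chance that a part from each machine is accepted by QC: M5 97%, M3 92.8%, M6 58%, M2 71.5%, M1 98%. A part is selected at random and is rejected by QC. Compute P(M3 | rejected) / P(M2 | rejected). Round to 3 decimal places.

0.123

Taking complements, P(rejected | each) = M5 0.03, M3 0.072, M6 0.42, M2 0.285, M1 0.02.
Prior × likelihood for each hypothesis:
  M5: 0.1 × 0.03 = 0.003
  M3: 0.21 × 0.072 = 0.01512
  M6: 0.07 × 0.42 = 0.0294
  M2: 0.43 × 0.285 = 0.12255
  M1: 0.19 × 0.02 = 0.0038
Normalizing constant = 0.17387.
The ratio is 0.01512 / 0.12255 (the normalizer cancels) = 0.123.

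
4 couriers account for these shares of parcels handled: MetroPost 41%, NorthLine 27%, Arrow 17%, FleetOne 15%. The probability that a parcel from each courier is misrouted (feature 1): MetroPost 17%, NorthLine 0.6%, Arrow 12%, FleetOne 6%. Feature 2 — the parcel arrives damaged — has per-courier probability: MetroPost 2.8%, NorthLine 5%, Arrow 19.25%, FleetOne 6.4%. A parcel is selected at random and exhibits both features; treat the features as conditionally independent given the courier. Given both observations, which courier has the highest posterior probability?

Compute prior × likelihood for every hypothesis:
  MetroPost: 0.41 × 0.17 × 0.028 = 0.0019516
  NorthLine: 0.27 × 0.006 × 0.05 = 0.000081
  Arrow: 0.17 × 0.12 × 0.1925 = 0.003927
  FleetOne: 0.15 × 0.06 × 0.064 = 0.000576
Sum = 0.0065356.
Largest term belongs to Arrow, so Arrow is most probable.

Arrow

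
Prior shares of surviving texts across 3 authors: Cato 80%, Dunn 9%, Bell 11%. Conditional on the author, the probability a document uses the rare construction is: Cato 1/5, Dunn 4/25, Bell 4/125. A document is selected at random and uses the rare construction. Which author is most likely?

Cato

By Bayes' rule, posterior ∝ prior × likelihood:
  Cato: 0.8 × 0.2 = 0.16
  Dunn: 0.09 × 0.16 = 0.0144
  Bell: 0.11 × 0.032 = 0.00352
Total = 0.17792.
Largest term belongs to Cato, so Cato is most probable.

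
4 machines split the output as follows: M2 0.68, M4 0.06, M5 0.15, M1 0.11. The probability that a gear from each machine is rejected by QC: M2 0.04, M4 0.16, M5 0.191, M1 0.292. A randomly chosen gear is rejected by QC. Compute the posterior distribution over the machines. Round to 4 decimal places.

Compute prior × likelihood for every hypothesis:
  M2: 0.68 × 0.04 = 0.0272
  M4: 0.06 × 0.16 = 0.0096
  M5: 0.15 × 0.191 = 0.02865
  M1: 0.11 × 0.292 = 0.03212
Sum = 0.09757.
P(M2 | rejected) = 0.0272/0.09757 ≈ 0.2788
P(M4 | rejected) = 0.0096/0.09757 ≈ 0.0984
P(M5 | rejected) = 0.02865/0.09757 ≈ 0.2936
P(M1 | rejected) = 0.03212/0.09757 ≈ 0.3292
(Check: 0.2788+0.0984+0.2936+0.3292 = 1.0000.)

M2 0.2788, M4 0.0984, M5 0.2936, M1 0.3292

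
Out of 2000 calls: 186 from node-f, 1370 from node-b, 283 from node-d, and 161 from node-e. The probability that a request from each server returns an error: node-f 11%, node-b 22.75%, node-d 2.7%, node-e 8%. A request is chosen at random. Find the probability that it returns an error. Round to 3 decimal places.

0.176

Unnormalized posteriors (prior × likelihood):
  node-f: 0.093 × 0.11 = 0.01023
  node-b: 0.685 × 0.2275 = 0.1558375
  node-d: 0.1415 × 0.027 = 0.0038205
  node-e: 0.0805 × 0.08 = 0.00644
P(error) = 0.01023 + 0.1558375 + 0.0038205 + 0.00644 = 0.176328 → 0.176.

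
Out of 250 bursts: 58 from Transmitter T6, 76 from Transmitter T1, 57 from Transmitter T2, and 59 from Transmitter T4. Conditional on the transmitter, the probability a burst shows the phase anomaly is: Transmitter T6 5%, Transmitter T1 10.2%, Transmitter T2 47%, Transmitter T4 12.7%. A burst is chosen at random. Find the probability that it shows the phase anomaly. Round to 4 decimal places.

By Bayes' rule, posterior ∝ prior × likelihood:
  Transmitter T6: 0.232 × 0.05 = 0.0116
  Transmitter T1: 0.304 × 0.102 = 0.031008
  Transmitter T2: 0.228 × 0.47 = 0.10716
  Transmitter T4: 0.236 × 0.127 = 0.029972
P(anomaly) = 0.0116 + 0.031008 + 0.10716 + 0.029972 = 0.17974 → 0.1797.

0.1797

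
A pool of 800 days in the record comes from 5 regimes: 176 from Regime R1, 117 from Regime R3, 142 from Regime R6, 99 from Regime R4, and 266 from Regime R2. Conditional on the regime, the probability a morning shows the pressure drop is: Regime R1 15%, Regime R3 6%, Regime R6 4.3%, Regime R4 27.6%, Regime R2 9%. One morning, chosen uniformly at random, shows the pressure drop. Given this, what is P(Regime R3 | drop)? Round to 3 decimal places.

0.077

Compute prior × likelihood for every hypothesis:
  Regime R1: 0.22 × 0.15 = 0.033
  Regime R3: 0.14625 × 0.06 = 0.008775
  Regime R6: 0.1775 × 0.043 = 0.0076325
  Regime R4: 0.12375 × 0.276 = 0.034155
  Regime R2: 0.3325 × 0.09 = 0.029925
Total = 0.1134875.
P(Regime R3 | evidence) = 0.008775 / 0.1134875 ≈ 0.077.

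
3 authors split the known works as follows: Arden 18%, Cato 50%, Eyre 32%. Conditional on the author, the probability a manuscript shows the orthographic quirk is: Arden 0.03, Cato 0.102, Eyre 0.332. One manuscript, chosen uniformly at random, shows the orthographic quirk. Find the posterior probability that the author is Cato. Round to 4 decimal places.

Prior × likelihood for each hypothesis:
  Arden: 0.18 × 0.03 = 0.0054
  Cato: 0.5 × 0.102 = 0.051
  Eyre: 0.32 × 0.332 = 0.10624
Sum = 0.16264.
P(Cato | evidence) = 0.051 / 0.16264 ≈ 0.3136.

0.3136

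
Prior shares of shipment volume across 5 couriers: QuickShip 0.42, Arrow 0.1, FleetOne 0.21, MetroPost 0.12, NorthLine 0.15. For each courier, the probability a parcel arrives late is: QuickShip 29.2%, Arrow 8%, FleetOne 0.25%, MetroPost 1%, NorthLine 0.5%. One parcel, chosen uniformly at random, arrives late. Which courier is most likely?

Unnormalized posteriors (prior × likelihood):
  QuickShip: 0.42 × 0.292 = 0.12264
  Arrow: 0.1 × 0.08 = 0.008
  FleetOne: 0.21 × 0.0025 = 0.000525
  MetroPost: 0.12 × 0.01 = 0.0012
  NorthLine: 0.15 × 0.005 = 0.00075
Normalizing constant = 0.133115.
Largest term belongs to QuickShip, so QuickShip is most probable.

QuickShip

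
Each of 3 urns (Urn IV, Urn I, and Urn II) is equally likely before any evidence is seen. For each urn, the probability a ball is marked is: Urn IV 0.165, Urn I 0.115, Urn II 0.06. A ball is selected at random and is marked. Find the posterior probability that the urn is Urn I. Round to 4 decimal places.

With a uniform prior (1/3 each), posterior ∝ likelihood:
  Urn IV: 0.165
  Urn I: 0.115
  Urn II: 0.06
Total = 0.34.
P(Urn I | evidence) = 0.115 / 0.34 ≈ 0.3382.

0.3382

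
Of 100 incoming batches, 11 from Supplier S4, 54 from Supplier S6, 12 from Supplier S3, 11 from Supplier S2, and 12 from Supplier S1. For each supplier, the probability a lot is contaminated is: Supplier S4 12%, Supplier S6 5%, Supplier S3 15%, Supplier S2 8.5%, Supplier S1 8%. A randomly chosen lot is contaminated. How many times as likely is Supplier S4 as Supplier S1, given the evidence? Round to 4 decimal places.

1.3750

Compute prior × likelihood for every hypothesis:
  Supplier S4: 0.11 × 0.12 = 0.0132
  Supplier S6: 0.54 × 0.05 = 0.027
  Supplier S3: 0.12 × 0.15 = 0.018
  Supplier S2: 0.11 × 0.085 = 0.00935
  Supplier S1: 0.12 × 0.08 = 0.0096
Normalizing constant = 0.07715.
The ratio is 0.0132 / 0.0096 (the normalizer cancels) = 1.3750.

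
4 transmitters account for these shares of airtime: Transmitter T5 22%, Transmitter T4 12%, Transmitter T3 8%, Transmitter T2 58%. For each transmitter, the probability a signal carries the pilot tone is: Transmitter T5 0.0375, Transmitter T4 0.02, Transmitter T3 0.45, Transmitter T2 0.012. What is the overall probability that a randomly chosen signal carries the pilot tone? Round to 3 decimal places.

0.054

By Bayes' rule, posterior ∝ prior × likelihood:
  Transmitter T5: 0.22 × 0.0375 = 0.00825
  Transmitter T4: 0.12 × 0.02 = 0.0024
  Transmitter T3: 0.08 × 0.45 = 0.036
  Transmitter T2: 0.58 × 0.012 = 0.00696
P(pilot) = 0.00825 + 0.0024 + 0.036 + 0.00696 = 0.05361 → 0.054.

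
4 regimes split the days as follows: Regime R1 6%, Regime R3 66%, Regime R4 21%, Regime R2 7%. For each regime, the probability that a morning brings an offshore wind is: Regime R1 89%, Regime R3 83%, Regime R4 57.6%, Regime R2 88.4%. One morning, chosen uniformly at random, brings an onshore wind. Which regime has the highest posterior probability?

Taking complements, P(onshore | each) = Regime R1 0.11, Regime R3 0.17, Regime R4 0.424, Regime R2 0.116.
Unnormalized posteriors (prior × likelihood):
  Regime R1: 0.06 × 0.11 = 0.0066
  Regime R3: 0.66 × 0.17 = 0.1122
  Regime R4: 0.21 × 0.424 = 0.08904
  Regime R2: 0.07 × 0.116 = 0.00812
Sum = 0.21596.
Largest term belongs to Regime R3, so Regime R3 is most probable.

Regime R3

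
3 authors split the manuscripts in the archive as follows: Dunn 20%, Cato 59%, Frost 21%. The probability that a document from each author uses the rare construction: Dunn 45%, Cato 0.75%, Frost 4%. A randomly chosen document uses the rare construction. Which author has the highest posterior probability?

Dunn

By Bayes' rule, posterior ∝ prior × likelihood:
  Dunn: 0.2 × 0.45 = 0.09
  Cato: 0.59 × 0.0075 = 0.004425
  Frost: 0.21 × 0.04 = 0.0084
Normalizing constant = 0.102825.
Largest term belongs to Dunn, so Dunn is most probable.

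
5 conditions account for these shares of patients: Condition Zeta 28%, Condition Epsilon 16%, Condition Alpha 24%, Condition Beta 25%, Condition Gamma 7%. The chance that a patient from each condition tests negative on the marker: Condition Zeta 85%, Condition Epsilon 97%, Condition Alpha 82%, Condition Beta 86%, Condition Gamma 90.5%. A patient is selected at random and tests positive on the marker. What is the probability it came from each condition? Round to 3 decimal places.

Taking complements, P(marker-positive | each) = Condition Zeta 0.15, Condition Epsilon 0.03, Condition Alpha 0.18, Condition Beta 0.14, Condition Gamma 0.095.
Unnormalized posteriors (prior × likelihood):
  Condition Zeta: 0.28 × 0.15 = 0.042
  Condition Epsilon: 0.16 × 0.03 = 0.0048
  Condition Alpha: 0.24 × 0.18 = 0.0432
  Condition Beta: 0.25 × 0.14 = 0.035
  Condition Gamma: 0.07 × 0.095 = 0.00665
Normalizing constant = 0.13165.
P(Condition Zeta | marker-positive) = 0.042/0.13165 ≈ 0.319
P(Condition Epsilon | marker-positive) = 0.0048/0.13165 ≈ 0.036
P(Condition Alpha | marker-positive) = 0.0432/0.13165 ≈ 0.328
P(Condition Beta | marker-positive) = 0.035/0.13165 ≈ 0.266
P(Condition Gamma | marker-positive) = 0.00665/0.13165 ≈ 0.051

Condition Zeta 0.319, Condition Epsilon 0.036, Condition Alpha 0.328, Condition Beta 0.266, Condition Gamma 0.051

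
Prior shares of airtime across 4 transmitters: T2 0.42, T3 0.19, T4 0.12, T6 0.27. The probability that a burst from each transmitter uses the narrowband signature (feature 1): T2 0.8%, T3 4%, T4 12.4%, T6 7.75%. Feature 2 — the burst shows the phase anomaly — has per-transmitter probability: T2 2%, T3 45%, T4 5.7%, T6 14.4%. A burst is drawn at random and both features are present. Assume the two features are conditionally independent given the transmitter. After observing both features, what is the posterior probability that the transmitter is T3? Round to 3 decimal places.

0.465

Unnormalized posteriors (prior × likelihood):
  T2: 0.42 × 0.008 × 0.02 = 0.0000672
  T3: 0.19 × 0.04 × 0.45 = 0.00342
  T4: 0.12 × 0.124 × 0.057 = 0.00084816
  T6: 0.27 × 0.0775 × 0.144 = 0.0030132
Normalizing constant = 0.00734856.
P(T3 | evidence) = 0.00342 / 0.00734856 ≈ 0.465.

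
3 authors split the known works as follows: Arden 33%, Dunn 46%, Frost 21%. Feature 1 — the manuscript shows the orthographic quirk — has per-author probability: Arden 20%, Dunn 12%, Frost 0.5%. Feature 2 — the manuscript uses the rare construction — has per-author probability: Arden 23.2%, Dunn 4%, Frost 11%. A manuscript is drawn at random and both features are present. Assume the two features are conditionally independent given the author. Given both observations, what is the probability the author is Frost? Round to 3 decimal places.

Compute prior × likelihood for every hypothesis:
  Arden: 0.33 × 0.2 × 0.232 = 0.015312
  Dunn: 0.46 × 0.12 × 0.04 = 0.002208
  Frost: 0.21 × 0.005 × 0.11 = 0.0001155
Normalizing constant = 0.0176355.
P(Frost | evidence) = 0.0001155 / 0.0176355 ≈ 0.007.

0.007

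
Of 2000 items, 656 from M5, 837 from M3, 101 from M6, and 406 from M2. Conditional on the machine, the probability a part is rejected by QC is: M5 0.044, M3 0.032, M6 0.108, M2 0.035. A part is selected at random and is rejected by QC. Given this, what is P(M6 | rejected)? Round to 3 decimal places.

0.135

Prior × likelihood for each hypothesis:
  M5: 0.328 × 0.044 = 0.014432
  M3: 0.4185 × 0.032 = 0.013392
  M6: 0.0505 × 0.108 = 0.005454
  M2: 0.203 × 0.035 = 0.007105
Total = 0.040383.
P(M6 | evidence) = 0.005454 / 0.040383 ≈ 0.135.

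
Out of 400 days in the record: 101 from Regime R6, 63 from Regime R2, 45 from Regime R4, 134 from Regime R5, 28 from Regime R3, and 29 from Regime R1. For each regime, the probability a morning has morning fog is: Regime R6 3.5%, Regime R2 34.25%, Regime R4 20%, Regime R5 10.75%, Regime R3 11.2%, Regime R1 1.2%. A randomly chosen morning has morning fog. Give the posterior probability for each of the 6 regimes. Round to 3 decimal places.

Compute prior × likelihood for every hypothesis:
  Regime R6: 0.2525 × 0.035 = 0.0088375
  Regime R2: 0.1575 × 0.3425 = 0.05394375
  Regime R4: 0.1125 × 0.2 = 0.0225
  Regime R5: 0.335 × 0.1075 = 0.0360125
  Regime R3: 0.07 × 0.112 = 0.00784
  Regime R1: 0.0725 × 0.012 = 0.00087
Sum = 0.13000375.
P(Regime R6 | fog) = 0.0088375/0.13000375 ≈ 0.068
P(Regime R2 | fog) = 0.05394375/0.13000375 ≈ 0.415
P(Regime R4 | fog) = 0.0225/0.13000375 ≈ 0.173
P(Regime R5 | fog) = 0.0360125/0.13000375 ≈ 0.277
P(Regime R3 | fog) = 0.00784/0.13000375 ≈ 0.060
P(Regime R1 | fog) = 0.00087/0.13000375 ≈ 0.007
(Check: 0.068+0.415+0.173+0.277+0.060+0.007 = 1.000.)

Regime R6 0.068, Regime R2 0.415, Regime R4 0.173, Regime R5 0.277, Regime R3 0.060, Regime R1 0.007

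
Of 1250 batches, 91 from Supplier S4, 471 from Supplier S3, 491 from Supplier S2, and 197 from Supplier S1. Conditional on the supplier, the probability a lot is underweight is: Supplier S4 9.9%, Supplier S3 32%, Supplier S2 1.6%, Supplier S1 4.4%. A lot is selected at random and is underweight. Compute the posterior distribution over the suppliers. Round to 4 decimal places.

Prior × likelihood for each hypothesis:
  Supplier S4: 0.0728 × 0.099 = 0.0072072
  Supplier S3: 0.3768 × 0.32 = 0.120576
  Supplier S2: 0.3928 × 0.016 = 0.0062848
  Supplier S1: 0.1576 × 0.044 = 0.0069344
Total = 0.1410024.
P(Supplier S4 | underweight) = 0.0072072/0.1410024 ≈ 0.0511
P(Supplier S3 | underweight) = 0.120576/0.1410024 ≈ 0.8551
P(Supplier S2 | underweight) = 0.0062848/0.1410024 ≈ 0.0446
P(Supplier S1 | underweight) = 0.0069344/0.1410024 ≈ 0.0492
(Check: 0.0511+0.8551+0.0446+0.0492 = 1.0000.)

Supplier S4 0.0511, Supplier S3 0.8551, Supplier S2 0.0446, Supplier S1 0.0492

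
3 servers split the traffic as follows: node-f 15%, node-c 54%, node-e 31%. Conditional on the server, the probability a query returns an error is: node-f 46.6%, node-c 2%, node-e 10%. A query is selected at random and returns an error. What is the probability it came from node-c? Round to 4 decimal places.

Prior × likelihood for each hypothesis:
  node-f: 0.15 × 0.466 = 0.0699
  node-c: 0.54 × 0.02 = 0.0108
  node-e: 0.31 × 0.1 = 0.031
Sum = 0.1117.
P(node-c | evidence) = 0.0108 / 0.1117 ≈ 0.0967.

0.0967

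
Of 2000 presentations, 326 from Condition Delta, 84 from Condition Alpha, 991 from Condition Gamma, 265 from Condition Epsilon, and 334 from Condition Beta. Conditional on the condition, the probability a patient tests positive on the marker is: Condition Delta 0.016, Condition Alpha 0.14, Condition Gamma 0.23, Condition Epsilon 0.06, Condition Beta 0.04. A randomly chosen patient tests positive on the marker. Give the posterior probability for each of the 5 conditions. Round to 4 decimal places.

Compute prior × likelihood for every hypothesis:
  Condition Delta: 0.163 × 0.016 = 0.002608
  Condition Alpha: 0.042 × 0.14 = 0.00588
  Condition Gamma: 0.4955 × 0.23 = 0.113965
  Condition Epsilon: 0.1325 × 0.06 = 0.00795
  Condition Beta: 0.167 × 0.04 = 0.00668
Sum = 0.137083.
P(Condition Delta | marker-positive) = 0.002608/0.137083 ≈ 0.0190
P(Condition Alpha | marker-positive) = 0.00588/0.137083 ≈ 0.0429
P(Condition Gamma | marker-positive) = 0.113965/0.137083 ≈ 0.8314
P(Condition Epsilon | marker-positive) = 0.00795/0.137083 ≈ 0.0580
P(Condition Beta | marker-positive) = 0.00668/0.137083 ≈ 0.0487

Condition Delta 0.0190, Condition Alpha 0.0429, Condition Gamma 0.8314, Condition Epsilon 0.0580, Condition Beta 0.0487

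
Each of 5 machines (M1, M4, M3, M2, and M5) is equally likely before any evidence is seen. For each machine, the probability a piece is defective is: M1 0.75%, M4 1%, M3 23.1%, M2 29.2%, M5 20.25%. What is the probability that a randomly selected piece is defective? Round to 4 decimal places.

0.1486

With a uniform prior (1/5 each), posterior ∝ likelihood:
  M1: 0.0075
  M4: 0.01
  M3: 0.231
  M2: 0.292
  M5: 0.2025
P(defective) = (1/5) × (0.0075 + 0.01 + 0.231 + 0.292 + 0.2025) = 0.743/5 ≈ 0.1486.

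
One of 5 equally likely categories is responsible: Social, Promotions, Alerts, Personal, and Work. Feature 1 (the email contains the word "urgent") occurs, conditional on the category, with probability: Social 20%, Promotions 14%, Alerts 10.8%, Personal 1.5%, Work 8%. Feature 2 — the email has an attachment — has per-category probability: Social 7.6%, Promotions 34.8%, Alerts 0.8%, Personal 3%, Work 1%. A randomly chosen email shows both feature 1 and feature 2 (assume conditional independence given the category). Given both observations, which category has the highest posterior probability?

With a uniform prior (1/5 each), posterior ∝ likelihood:
  Social: 0.2 × 0.076 = 0.0152
  Promotions: 0.14 × 0.348 = 0.04872
  Alerts: 0.108 × 0.008 = 0.000864
  Personal: 0.015 × 0.03 = 0.00045
  Work: 0.08 × 0.01 = 0.0008
Normalizing constant = 0.066034.
Largest term belongs to Promotions, so Promotions is most probable.

Promotions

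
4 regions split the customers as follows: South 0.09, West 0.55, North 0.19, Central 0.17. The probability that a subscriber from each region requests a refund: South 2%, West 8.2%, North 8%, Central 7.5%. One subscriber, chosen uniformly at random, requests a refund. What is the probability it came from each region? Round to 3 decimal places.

Unnormalized posteriors (prior × likelihood):
  South: 0.09 × 0.02 = 0.0018
  West: 0.55 × 0.082 = 0.0451
  North: 0.19 × 0.08 = 0.0152
  Central: 0.17 × 0.075 = 0.01275
Sum = 0.07485.
P(South | refund) = 0.0018/0.07485 ≈ 0.024
P(West | refund) = 0.0451/0.07485 ≈ 0.603
P(North | refund) = 0.0152/0.07485 ≈ 0.203
P(Central | refund) = 0.01275/0.07485 ≈ 0.170

South 0.024, West 0.603, North 0.203, Central 0.170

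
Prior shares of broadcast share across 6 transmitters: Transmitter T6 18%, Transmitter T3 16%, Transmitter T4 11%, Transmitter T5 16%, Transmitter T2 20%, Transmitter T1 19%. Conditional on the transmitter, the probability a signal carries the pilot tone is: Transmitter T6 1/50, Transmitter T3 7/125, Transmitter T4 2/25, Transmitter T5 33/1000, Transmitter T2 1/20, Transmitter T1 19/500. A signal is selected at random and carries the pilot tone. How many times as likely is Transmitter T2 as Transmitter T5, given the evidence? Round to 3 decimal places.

1.894

By Bayes' rule, posterior ∝ prior × likelihood:
  Transmitter T6: 0.18 × 0.02 = 0.0036
  Transmitter T3: 0.16 × 0.056 = 0.00896
  Transmitter T4: 0.11 × 0.08 = 0.0088
  Transmitter T5: 0.16 × 0.033 = 0.00528
  Transmitter T2: 0.2 × 0.05 = 0.01
  Transmitter T1: 0.19 × 0.038 = 0.00722
Normalizing constant = 0.04386.
The ratio is 0.01 / 0.00528 (the normalizer cancels) = 1.894.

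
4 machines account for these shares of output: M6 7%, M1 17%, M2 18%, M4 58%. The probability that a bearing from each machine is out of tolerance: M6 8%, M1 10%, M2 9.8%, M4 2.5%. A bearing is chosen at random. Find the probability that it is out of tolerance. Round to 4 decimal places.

Prior × likelihood for each hypothesis:
  M6: 0.07 × 0.08 = 0.0056
  M1: 0.17 × 0.1 = 0.017
  M2: 0.18 × 0.098 = 0.01764
  M4: 0.58 × 0.025 = 0.0145
P(oversize) = 0.0056 + 0.017 + 0.01764 + 0.0145 = 0.05474 → 0.0547.

0.0547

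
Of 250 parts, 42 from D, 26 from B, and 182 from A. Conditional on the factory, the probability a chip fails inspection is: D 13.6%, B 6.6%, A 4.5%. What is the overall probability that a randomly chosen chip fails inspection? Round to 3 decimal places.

0.062

Unnormalized posteriors (prior × likelihood):
  D: 0.168 × 0.136 = 0.022848
  B: 0.104 × 0.066 = 0.006864
  A: 0.728 × 0.045 = 0.03276
P(nonconforming) = 0.022848 + 0.006864 + 0.03276 = 0.062472 → 0.062.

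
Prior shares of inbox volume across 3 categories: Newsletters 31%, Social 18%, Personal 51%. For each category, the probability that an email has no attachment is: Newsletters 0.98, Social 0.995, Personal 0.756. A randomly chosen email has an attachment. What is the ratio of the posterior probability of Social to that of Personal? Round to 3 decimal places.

Taking complements, P(attachment | each) = Newsletters 0.02, Social 0.005, Personal 0.244.
Unnormalized posteriors (prior × likelihood):
  Newsletters: 0.31 × 0.02 = 0.0062
  Social: 0.18 × 0.005 = 0.0009
  Personal: 0.51 × 0.244 = 0.12444
Total = 0.13154.
The ratio is 0.0009 / 0.12444 (the normalizer cancels) = 0.007.

0.007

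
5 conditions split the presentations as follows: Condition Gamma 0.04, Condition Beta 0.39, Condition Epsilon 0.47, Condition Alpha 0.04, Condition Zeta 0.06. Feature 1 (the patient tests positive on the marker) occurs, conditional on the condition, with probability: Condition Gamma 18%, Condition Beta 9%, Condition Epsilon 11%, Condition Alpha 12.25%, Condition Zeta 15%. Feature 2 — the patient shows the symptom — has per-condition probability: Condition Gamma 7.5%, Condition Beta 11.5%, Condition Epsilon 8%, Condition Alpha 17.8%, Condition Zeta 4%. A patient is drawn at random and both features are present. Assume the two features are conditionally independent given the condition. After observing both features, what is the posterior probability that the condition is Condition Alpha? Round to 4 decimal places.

0.0877

Prior × likelihood for each hypothesis:
  Condition Gamma: 0.04 × 0.18 × 0.075 = 0.00054
  Condition Beta: 0.39 × 0.09 × 0.115 = 0.0040365
  Condition Epsilon: 0.47 × 0.11 × 0.08 = 0.004136
  Condition Alpha: 0.04 × 0.1225 × 0.178 = 0.0008722
  Condition Zeta: 0.06 × 0.15 × 0.04 = 0.00036
Total = 0.0099447.
P(Condition Alpha | evidence) = 0.0008722 / 0.0099447 ≈ 0.0877.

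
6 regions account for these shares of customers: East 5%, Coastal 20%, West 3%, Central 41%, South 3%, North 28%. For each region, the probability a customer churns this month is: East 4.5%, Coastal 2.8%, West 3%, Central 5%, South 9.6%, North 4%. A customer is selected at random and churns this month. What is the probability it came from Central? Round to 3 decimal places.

By Bayes' rule, posterior ∝ prior × likelihood:
  East: 0.05 × 0.045 = 0.00225
  Coastal: 0.2 × 0.028 = 0.0056
  West: 0.03 × 0.03 = 0.0009
  Central: 0.41 × 0.05 = 0.0205
  South: 0.03 × 0.096 = 0.00288
  North: 0.28 × 0.04 = 0.0112
Total = 0.04333.
P(Central | evidence) = 0.0205 / 0.04333 ≈ 0.473.

0.473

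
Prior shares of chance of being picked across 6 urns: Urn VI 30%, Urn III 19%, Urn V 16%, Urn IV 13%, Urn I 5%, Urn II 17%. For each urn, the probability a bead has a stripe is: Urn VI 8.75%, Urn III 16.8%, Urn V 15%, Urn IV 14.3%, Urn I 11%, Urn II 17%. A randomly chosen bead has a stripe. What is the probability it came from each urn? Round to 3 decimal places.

Urn VI 0.194, Urn III 0.236, Urn V 0.178, Urn IV 0.138, Urn I 0.041, Urn II 0.214

Unnormalized posteriors (prior × likelihood):
  Urn VI: 0.3 × 0.0875 = 0.02625
  Urn III: 0.19 × 0.168 = 0.03192
  Urn V: 0.16 × 0.15 = 0.024
  Urn IV: 0.13 × 0.143 = 0.01859
  Urn I: 0.05 × 0.11 = 0.0055
  Urn II: 0.17 × 0.17 = 0.0289
Total = 0.13516.
P(Urn VI | striped) = 0.02625/0.13516 ≈ 0.194
P(Urn III | striped) = 0.03192/0.13516 ≈ 0.236
P(Urn V | striped) = 0.024/0.13516 ≈ 0.178
P(Urn IV | striped) = 0.01859/0.13516 ≈ 0.138
P(Urn I | striped) = 0.0055/0.13516 ≈ 0.041
P(Urn II | striped) = 0.0289/0.13516 ≈ 0.214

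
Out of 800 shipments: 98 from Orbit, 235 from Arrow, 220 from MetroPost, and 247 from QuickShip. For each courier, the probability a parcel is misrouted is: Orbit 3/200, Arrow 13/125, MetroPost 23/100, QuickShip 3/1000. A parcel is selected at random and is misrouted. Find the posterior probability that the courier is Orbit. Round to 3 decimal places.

0.019

Prior × likelihood for each hypothesis:
  Orbit: 0.1225 × 0.015 = 0.0018375
  Arrow: 0.29375 × 0.104 = 0.03055
  MetroPost: 0.275 × 0.23 = 0.06325
  QuickShip: 0.30875 × 0.003 = 0.00092625
Sum = 0.09656375.
P(Orbit | evidence) = 0.0018375 / 0.09656375 ≈ 0.019.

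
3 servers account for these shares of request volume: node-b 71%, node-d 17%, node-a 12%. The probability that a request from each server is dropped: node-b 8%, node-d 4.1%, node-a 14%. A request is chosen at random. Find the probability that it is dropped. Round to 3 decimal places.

0.081

Prior × likelihood for each hypothesis:
  node-b: 0.71 × 0.08 = 0.0568
  node-d: 0.17 × 0.041 = 0.00697
  node-a: 0.12 × 0.14 = 0.0168
P(dropped) = 0.0568 + 0.00697 + 0.0168 = 0.08057 → 0.081.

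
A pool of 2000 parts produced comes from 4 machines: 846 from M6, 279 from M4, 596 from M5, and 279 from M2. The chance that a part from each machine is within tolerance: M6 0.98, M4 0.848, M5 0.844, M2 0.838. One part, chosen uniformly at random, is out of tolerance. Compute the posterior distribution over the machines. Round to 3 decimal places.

Taking complements, P(oversize | each) = M6 0.02, M4 0.152, M5 0.156, M2 0.162.
Compute prior × likelihood for every hypothesis:
  M6: 0.423 × 0.02 = 0.00846
  M4: 0.1395 × 0.152 = 0.021204
  M5: 0.298 × 0.156 = 0.046488
  M2: 0.1395 × 0.162 = 0.022599
Sum = 0.098751.
P(M6 | oversize) = 0.00846/0.098751 ≈ 0.086
P(M4 | oversize) = 0.021204/0.098751 ≈ 0.215
P(M5 | oversize) = 0.046488/0.098751 ≈ 0.471
P(M2 | oversize) = 0.022599/0.098751 ≈ 0.229

M6 0.086, M4 0.215, M5 0.471, M2 0.229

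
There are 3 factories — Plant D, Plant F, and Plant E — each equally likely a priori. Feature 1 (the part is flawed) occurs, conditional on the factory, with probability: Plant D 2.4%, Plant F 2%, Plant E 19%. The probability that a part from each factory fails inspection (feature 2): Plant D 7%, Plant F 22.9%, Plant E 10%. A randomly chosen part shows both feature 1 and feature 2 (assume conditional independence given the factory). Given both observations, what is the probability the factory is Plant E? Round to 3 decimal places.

Since the prior is uniform, the posterior is proportional to the likelihood:
  Plant D: 0.024 × 0.07 = 0.00168
  Plant F: 0.02 × 0.229 = 0.00458
  Plant E: 0.19 × 0.1 = 0.019
Total = 0.02526.
P(Plant E | evidence) = 0.019 / 0.02526 ≈ 0.752.

0.752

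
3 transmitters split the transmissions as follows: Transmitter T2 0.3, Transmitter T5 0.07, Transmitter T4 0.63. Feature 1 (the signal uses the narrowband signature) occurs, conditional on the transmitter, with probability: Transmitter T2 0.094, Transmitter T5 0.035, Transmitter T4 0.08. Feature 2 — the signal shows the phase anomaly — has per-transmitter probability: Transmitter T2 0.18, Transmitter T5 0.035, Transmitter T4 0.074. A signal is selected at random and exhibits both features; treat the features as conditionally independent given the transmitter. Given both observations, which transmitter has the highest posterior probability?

Compute prior × likelihood for every hypothesis:
  Transmitter T2: 0.3 × 0.094 × 0.18 = 0.005076
  Transmitter T5: 0.07 × 0.035 × 0.035 = 0.00008575
  Transmitter T4: 0.63 × 0.08 × 0.074 = 0.0037296
Total = 0.00889135.
Largest term belongs to Transmitter T2, so Transmitter T2 is most probable.

Transmitter T2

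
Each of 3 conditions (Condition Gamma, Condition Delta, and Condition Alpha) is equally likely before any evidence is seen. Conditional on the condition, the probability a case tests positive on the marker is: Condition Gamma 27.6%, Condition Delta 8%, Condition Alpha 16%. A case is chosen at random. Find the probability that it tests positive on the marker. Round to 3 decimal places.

0.172

With a uniform prior (1/3 each), posterior ∝ likelihood:
  Condition Gamma: 0.276
  Condition Delta: 0.08
  Condition Alpha: 0.16
P(marker-positive) = (1/3) × (0.276 + 0.08 + 0.16) = 0.516/3 ≈ 0.172.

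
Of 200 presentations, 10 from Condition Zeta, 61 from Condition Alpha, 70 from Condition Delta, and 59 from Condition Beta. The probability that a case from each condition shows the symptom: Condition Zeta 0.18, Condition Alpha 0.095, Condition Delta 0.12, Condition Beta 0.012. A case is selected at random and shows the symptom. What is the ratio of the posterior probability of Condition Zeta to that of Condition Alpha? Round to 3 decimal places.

Prior × likelihood for each hypothesis:
  Condition Zeta: 0.05 × 0.18 = 0.009
  Condition Alpha: 0.305 × 0.095 = 0.028975
  Condition Delta: 0.35 × 0.12 = 0.042
  Condition Beta: 0.295 × 0.012 = 0.00354
Total = 0.083515.
The ratio is 0.009 / 0.028975 (the normalizer cancels) = 0.311.

0.311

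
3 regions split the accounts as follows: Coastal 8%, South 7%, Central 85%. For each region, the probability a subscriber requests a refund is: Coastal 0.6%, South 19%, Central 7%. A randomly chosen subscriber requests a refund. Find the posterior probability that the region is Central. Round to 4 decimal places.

0.8120

Unnormalized posteriors (prior × likelihood):
  Coastal: 0.08 × 0.006 = 0.00048
  South: 0.07 × 0.19 = 0.0133
  Central: 0.85 × 0.07 = 0.0595
Total = 0.07328.
P(Central | evidence) = 0.0595 / 0.07328 ≈ 0.8120.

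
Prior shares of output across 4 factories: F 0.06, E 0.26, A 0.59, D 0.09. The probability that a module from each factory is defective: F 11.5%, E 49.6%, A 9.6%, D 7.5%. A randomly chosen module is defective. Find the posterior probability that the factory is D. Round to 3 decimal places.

0.034

Prior × likelihood for each hypothesis:
  F: 0.06 × 0.115 = 0.0069
  E: 0.26 × 0.496 = 0.12896
  A: 0.59 × 0.096 = 0.05664
  D: 0.09 × 0.075 = 0.00675
Sum = 0.19925.
P(D | evidence) = 0.00675 / 0.19925 ≈ 0.034.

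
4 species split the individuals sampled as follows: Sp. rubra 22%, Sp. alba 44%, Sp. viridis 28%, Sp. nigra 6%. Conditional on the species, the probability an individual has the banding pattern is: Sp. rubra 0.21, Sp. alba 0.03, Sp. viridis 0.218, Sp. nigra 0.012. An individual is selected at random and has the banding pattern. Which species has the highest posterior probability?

Unnormalized posteriors (prior × likelihood):
  Sp. rubra: 0.22 × 0.21 = 0.0462
  Sp. alba: 0.44 × 0.03 = 0.0132
  Sp. viridis: 0.28 × 0.218 = 0.06104
  Sp. nigra: 0.06 × 0.012 = 0.00072
Sum = 0.12116.
Largest term belongs to Sp. viridis, so Sp. viridis is most probable.

Sp. viridis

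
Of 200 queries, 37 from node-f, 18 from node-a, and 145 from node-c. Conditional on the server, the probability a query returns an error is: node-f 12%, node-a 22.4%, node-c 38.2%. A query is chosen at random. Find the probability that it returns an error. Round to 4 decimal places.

0.3193

Unnormalized posteriors (prior × likelihood):
  node-f: 0.185 × 0.12 = 0.0222
  node-a: 0.09 × 0.224 = 0.02016
  node-c: 0.725 × 0.382 = 0.27695
P(error) = 0.0222 + 0.02016 + 0.27695 = 0.31931 → 0.3193.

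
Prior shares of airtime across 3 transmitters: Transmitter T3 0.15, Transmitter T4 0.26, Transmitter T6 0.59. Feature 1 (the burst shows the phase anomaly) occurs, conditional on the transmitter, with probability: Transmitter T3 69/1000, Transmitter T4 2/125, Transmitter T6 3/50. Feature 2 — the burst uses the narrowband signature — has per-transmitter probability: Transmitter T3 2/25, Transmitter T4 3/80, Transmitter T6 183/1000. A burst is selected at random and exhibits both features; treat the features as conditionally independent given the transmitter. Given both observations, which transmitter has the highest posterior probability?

Unnormalized posteriors (prior × likelihood):
  Transmitter T3: 0.15 × 0.069 × 0.08 = 0.000828
  Transmitter T4: 0.26 × 0.016 × 0.0375 = 0.000156
  Transmitter T6: 0.59 × 0.06 × 0.183 = 0.0064782
Total = 0.0074622.
Largest term belongs to Transmitter T6, so Transmitter T6 is most probable.

Transmitter T6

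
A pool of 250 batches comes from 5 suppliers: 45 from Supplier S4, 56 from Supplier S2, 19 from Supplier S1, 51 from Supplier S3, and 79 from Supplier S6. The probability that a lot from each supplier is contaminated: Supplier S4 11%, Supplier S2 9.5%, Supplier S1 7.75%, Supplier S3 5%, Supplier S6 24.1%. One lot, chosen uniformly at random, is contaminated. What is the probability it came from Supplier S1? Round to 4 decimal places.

Compute prior × likelihood for every hypothesis:
  Supplier S4: 0.18 × 0.11 = 0.0198
  Supplier S2: 0.224 × 0.095 = 0.02128
  Supplier S1: 0.076 × 0.0775 = 0.00589
  Supplier S3: 0.204 × 0.05 = 0.0102
  Supplier S6: 0.316 × 0.241 = 0.076156
Normalizing constant = 0.133326.
P(Supplier S1 | evidence) = 0.00589 / 0.133326 ≈ 0.0442.

0.0442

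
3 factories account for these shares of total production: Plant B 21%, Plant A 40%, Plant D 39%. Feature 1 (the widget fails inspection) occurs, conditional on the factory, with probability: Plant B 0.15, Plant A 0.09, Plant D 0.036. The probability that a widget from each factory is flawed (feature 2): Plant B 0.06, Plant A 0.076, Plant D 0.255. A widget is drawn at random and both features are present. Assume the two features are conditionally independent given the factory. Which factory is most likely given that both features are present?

Plant D

Compute prior × likelihood for every hypothesis:
  Plant B: 0.21 × 0.15 × 0.06 = 0.00189
  Plant A: 0.4 × 0.09 × 0.076 = 0.002736
  Plant D: 0.39 × 0.036 × 0.255 = 0.0035802
Sum = 0.0082062.
Largest term belongs to Plant D, so Plant D is most probable.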